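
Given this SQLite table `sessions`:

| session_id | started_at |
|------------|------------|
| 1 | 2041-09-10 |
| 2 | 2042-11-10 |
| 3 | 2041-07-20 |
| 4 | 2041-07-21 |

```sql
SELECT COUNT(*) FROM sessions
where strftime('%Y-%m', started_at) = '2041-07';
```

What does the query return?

Rows with year-month 2041-07: 2041-07-20, 2041-07-21 → 2.

2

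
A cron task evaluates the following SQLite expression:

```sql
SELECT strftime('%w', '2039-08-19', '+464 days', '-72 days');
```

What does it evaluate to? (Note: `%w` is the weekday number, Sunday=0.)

5

First apply '+464 days', '-72 days': 2039-08-19 → 2040-09-14.
2040-09-14 is a Friday; with Sunday=0 that is 5.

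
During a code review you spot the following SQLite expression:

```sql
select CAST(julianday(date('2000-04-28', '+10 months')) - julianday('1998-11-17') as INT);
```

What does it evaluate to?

Adding +10 months to 2000-04-28 gives 2001-02-28.
13 days remain in November 1998 after the 17th (30 − 17).
Full months from December 1998 through January 2001 contribute their day counts.
Then 28 days into February 2001.
Total: 13 + 31 + 31 + 28 + 31 + 30 + 31 + 30 + 31 + 31 + 30 + 31 + 30 + 31 + 31 + 29 + 31 + 30 + 31 + 30 + 31 + 31 + 30 + 31 + 30 + 31 + 31 + 28 = 834.

834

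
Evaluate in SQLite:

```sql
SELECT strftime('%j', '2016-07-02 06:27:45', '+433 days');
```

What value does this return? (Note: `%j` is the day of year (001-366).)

First apply '+433 days': 2016-07-02 06:27:45 → 2017-09-08 06:27:45.
Day-of-year for 2017-09-08: days since 2017-01-01 inclusive = 251, zero-padded to 251.

251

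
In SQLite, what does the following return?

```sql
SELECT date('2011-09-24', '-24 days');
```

Going back 24 days from 2011-09-24 reaches 2011-08-31 (last day of August, 31 days).

2011-08-31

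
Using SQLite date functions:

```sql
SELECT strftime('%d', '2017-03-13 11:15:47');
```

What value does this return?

13

`%d` extracts the 2-digit day of month: 13.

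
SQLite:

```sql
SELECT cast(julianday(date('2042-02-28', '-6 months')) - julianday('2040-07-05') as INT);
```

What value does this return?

Adding -6 months to 2042-02-28 gives 2041-08-28.
26 days remain in July 2040 after the 5th (31 − 5).
Full months from August 2040 through July 2041 contribute their day counts.
Then 28 days into August 2041.
Total: 26 + 31 + 30 + 31 + 30 + 31 + 31 + 28 + 31 + 30 + 31 + 30 + 31 + 28 = 419.

419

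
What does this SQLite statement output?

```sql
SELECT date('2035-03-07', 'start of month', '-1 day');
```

`start of month` rewinds 2035-03-07 to 2035-03-01.
Going back 1 day from 2035-03-01 reaches 2035-02-28 (last day of February, 28 days).

2035-02-28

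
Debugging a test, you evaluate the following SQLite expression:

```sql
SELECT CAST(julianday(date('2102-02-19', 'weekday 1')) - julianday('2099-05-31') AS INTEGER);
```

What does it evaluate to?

`weekday 1` advances to the next Monday; 2102-02-19 is a Sunday, so it moves forward to 2102-02-20.
0 days remain in May 2099 after the 31st (31 − 31).
Full months from June 2099 through January 2102 contribute their day counts.
Then 20 days into February 2102.
Total: 0 + 30 + 31 + 31 + 30 + 31 + 30 + 31 + 31 + 28 + 31 + 30 + 31 + 30 + 31 + 31 + 30 + 31 + 30 + 31 + 31 + 28 + 31 + 30 + 31 + 30 + 31 + 31 + 30 + 31 + 30 + 31 + 31 + 20 = 995.

995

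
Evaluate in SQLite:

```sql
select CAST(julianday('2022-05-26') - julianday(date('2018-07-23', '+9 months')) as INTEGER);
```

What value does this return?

Adding +9 months to 2018-07-23 gives 2019-04-23.
7 days remain in April 2019 after the 23rd (30 − 23).
Full months from May 2019 through April 2022 contribute their day counts.
Then 26 days into May 2022.
Total: 7 + 31 + 30 + 31 + 31 + 30 + 31 + 30 + 31 + 31 + 29 + 31 + 30 + 31 + 30 + 31 + 31 + 30 + 31 + 30 + 31 + 31 + 28 + 31 + 30 + 31 + 30 + 31 + 31 + 30 + 31 + 30 + 31 + 31 + 28 + 31 + 30 + 26 = 1129.

1129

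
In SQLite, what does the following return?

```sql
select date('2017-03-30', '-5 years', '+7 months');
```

Adding -5 years to 2017-03-30 gives 2012-03-30.
Adding +7 months to 2012-03-30 gives 2012-10-30.

2012-10-30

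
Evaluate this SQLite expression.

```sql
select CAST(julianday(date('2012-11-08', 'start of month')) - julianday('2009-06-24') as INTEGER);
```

`start of month` rewinds 2012-11-08 to 2012-11-01.
6 days remain in June 2009 after the 24th (30 − 24).
Full months from July 2009 through October 2012 contribute their day counts.
Then 1 day into November 2012.
Total: 6 + 31 + 31 + 30 + 31 + 30 + 31 + 31 + 28 + 31 + 30 + 31 + 30 + 31 + 31 + 30 + 31 + 30 + 31 + 31 + 28 + 31 + 30 + 31 + 30 + 31 + 31 + 30 + 31 + 30 + 31 + 31 + 29 + 31 + 30 + 31 + 30 + 31 + 31 + 30 + 31 + 1 = 1226.

1226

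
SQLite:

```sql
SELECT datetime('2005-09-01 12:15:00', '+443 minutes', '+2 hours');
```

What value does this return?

443 minutes = 7h 23m; +443 minutes from 2005-09-01 12:15:00 is 2005-09-01 19:38:00.
+2 hours from 2005-09-01 19:38:00 is 2005-09-01 21:38:00.

2005-09-01 21:38:00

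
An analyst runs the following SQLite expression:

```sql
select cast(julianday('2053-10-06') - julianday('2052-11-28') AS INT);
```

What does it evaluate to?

2 days remain in November 2052 after the 28th (30 − 28).
Full months from December 2052 through September 2053 contribute their day counts.
Then 6 days into October 2053.
Total: 2 + 31 + 31 + 28 + 31 + 30 + 31 + 30 + 31 + 31 + 30 + 6 = 312.

312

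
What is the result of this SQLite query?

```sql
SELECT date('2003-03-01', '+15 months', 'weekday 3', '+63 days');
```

2004-08-04

Adding +15 months to 2003-03-01 gives 2004-06-01.
`weekday 3` advances to the next Wednesday; 2004-06-01 is a Tuesday, so it moves forward to 2004-06-02.
Applying '+63 days' to 2004-06-02: counting 63 days forward gives 2004-08-04.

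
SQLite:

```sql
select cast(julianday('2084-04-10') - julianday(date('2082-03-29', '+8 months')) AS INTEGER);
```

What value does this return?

498

Adding +8 months to 2082-03-29 gives 2082-11-29.
1 day remains in November 2082 after the 29th (30 − 29).
Full months from December 2082 through March 2084 contribute their day counts.
Then 10 days into April 2084.
Total: 1 + 31 + 31 + 28 + 31 + 30 + 31 + 30 + 31 + 31 + 30 + 31 + 30 + 31 + 31 + 29 + 31 + 10 = 498.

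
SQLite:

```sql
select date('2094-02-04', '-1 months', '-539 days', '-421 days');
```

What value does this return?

2091-05-20

Adding -1 month to 2094-02-04 gives 2094-01-04.
Applying '-539 days' to 2094-01-04: counting 539 days back gives 2092-07-14.
Applying '-421 days' to 2092-07-14: counting 421 days back gives 2091-05-20.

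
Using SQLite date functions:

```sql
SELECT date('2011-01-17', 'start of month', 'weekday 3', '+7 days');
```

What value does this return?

2011-01-12

`start of month` rewinds 2011-01-17 to 2011-01-01.
`weekday 3` advances to the next Wednesday; 2011-01-01 is a Saturday, so it moves forward to 2011-01-05.
Advancing 7 more days within January lands on 2011-01-12.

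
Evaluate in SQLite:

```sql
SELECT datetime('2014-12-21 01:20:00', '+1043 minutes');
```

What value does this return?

2014-12-21 18:43:00

1043 minutes = 17h 23m; +1043 minutes from 2014-12-21 01:20:00 is 2014-12-21 18:43:00.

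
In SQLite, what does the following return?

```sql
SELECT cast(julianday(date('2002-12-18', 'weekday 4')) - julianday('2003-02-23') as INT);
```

`weekday 4` advances to the next Thursday; 2002-12-18 is a Wednesday, so it moves forward to 2002-12-19.
12 days remain in December 2002 after the 19th (31 − 19).
January 2003: 31 days.
Then 23 days into February 2003.
Total: 12 + 31 + 23 = 66.
The subtraction is earlier − later, so the result is −66 → -66.

-66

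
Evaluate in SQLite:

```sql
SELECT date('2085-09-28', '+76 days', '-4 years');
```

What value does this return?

2081-12-13

Applying '+76 days' to 2085-09-28: counting 76 days forward gives 2085-12-13.
Adding -4 years to 2085-12-13 gives 2081-12-13.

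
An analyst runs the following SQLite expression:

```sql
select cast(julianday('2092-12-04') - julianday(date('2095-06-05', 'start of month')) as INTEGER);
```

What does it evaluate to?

`start of month` rewinds 2095-06-05 to 2095-06-01.
27 days remain in December 2092 after the 4th (31 − 4).
Full months from January 2093 through May 2095 contribute their day counts.
Then 1 day into June 2095.
Total: 27 + 31 + 28 + 31 + 30 + 31 + 30 + 31 + 31 + 30 + 31 + 30 + 31 + 31 + 28 + 31 + 30 + 31 + 30 + 31 + 31 + 30 + 31 + 30 + 31 + 31 + 28 + 31 + 30 + 31 + 1 = 909.
The subtraction is earlier − later, so the result is −909 → -909.

-909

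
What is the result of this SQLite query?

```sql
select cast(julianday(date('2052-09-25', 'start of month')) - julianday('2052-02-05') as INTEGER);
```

209

`start of month` rewinds 2052-09-25 to 2052-09-01.
24 days remain in February 2052 after the 5th (29 − 5).
Full months from March 2052 through August 2052 contribute their day counts.
Then 1 day into September 2052.
Total: 24 + 31 + 30 + 31 + 30 + 31 + 31 + 1 = 209.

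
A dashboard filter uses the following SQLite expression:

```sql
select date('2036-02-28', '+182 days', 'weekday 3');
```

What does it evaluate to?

2036-09-03

Applying '+182 days' to 2036-02-28: counting 182 days forward gives 2036-08-28.
`weekday 3` advances to the next Wednesday; 2036-08-28 is a Thursday, so it moves forward to 2036-09-03.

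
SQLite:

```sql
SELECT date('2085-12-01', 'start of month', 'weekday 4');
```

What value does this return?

`start of month` rewinds 2085-12-01 to 2085-12-01.
`weekday 4` advances to the next Thursday; 2085-12-01 is a Saturday, so it moves forward to 2085-12-06.

2085-12-06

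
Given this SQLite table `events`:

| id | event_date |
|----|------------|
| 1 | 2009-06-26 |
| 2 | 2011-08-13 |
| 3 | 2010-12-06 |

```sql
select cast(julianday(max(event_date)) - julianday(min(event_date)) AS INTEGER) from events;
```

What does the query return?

778

MIN = 2009-06-26, MAX = 2011-08-13.
4 days remain in June 2009 after the 26th (30 − 26).
Full months from July 2009 through July 2011 contribute their day counts.
Then 13 days into August 2011.
Total: 4 + 31 + 31 + 30 + 31 + 30 + 31 + 31 + 28 + 31 + 30 + 31 + 30 + 31 + 31 + 30 + 31 + 30 + 31 + 31 + 28 + 31 + 30 + 31 + 30 + 31 + 13 = 778.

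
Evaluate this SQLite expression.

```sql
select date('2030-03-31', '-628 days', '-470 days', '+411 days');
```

2028-05-13

Applying '-628 days' to 2030-03-31: counting 628 days back gives 2028-07-11.
Applying '-470 days' to 2028-07-11: counting 470 days back gives 2027-03-29.
Applying '+411 days' to 2027-03-29: counting 411 days forward gives 2028-05-13.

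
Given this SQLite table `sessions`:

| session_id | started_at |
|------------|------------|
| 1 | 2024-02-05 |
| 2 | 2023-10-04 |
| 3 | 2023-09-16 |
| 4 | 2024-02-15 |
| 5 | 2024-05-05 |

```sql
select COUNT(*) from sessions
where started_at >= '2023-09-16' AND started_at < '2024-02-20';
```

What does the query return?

Rows in [2023-09-16, 2024-02-20): 2024-02-05, 2023-10-04, 2023-09-16, 2024-02-15 → 4 rows.

4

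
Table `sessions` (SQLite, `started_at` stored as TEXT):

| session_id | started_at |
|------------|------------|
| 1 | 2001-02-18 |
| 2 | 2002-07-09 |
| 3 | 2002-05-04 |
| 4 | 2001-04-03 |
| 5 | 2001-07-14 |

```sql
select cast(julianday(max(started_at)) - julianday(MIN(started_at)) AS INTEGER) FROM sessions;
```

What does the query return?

MIN = 2001-02-18, MAX = 2002-07-09.
10 days remain in February 2001 after the 18th (28 − 18).
Full months from March 2001 through June 2002 contribute their day counts.
Then 9 days into July 2002.
Total: 10 + 31 + 30 + 31 + 30 + 31 + 31 + 30 + 31 + 30 + 31 + 31 + 28 + 31 + 30 + 31 + 30 + 9 = 506.

506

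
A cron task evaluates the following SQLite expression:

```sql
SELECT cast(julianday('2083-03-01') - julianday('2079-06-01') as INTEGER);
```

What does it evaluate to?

29 days remain in June 2079 after the 1st (30 − 1).
Full months from July 2079 through February 2083 contribute their day counts.
Then 1 day into March 2083.
Total: 29 + 31 + 31 + 30 + 31 + 30 + 31 + 31 + 29 + 31 + 30 + 31 + 30 + 31 + 31 + 30 + 31 + 30 + 31 + 31 + 28 + 31 + 30 + 31 + 30 + 31 + 31 + 30 + 31 + 30 + 31 + 31 + 28 + 31 + 30 + 31 + 30 + 31 + 31 + 30 + 31 + 30 + 31 + 31 + 28 + 1 = 1369.

1369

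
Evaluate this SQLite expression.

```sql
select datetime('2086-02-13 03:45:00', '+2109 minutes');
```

2086-02-14 14:54:00

2109 minutes = 35h 9m; +2109 minutes from 2086-02-13 03:45:00 is 2086-02-14 14:54:00 (crosses midnight).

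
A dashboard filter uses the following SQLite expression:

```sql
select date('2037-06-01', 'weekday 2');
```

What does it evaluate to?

`weekday 2` advances to the next Tuesday; 2037-06-01 is a Monday, so it moves forward to 2037-06-02.

2037-06-02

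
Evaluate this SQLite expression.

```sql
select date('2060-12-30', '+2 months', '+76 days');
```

2061-05-17

Adding +2 months to 2060-12-30 targets 2061-02-30. February 2061 has only 28 days, so SQLite normalizes the 2-day overflow forward to 2061-03-02.
Applying '+76 days' to 2061-03-02: counting 76 days forward gives 2061-05-17.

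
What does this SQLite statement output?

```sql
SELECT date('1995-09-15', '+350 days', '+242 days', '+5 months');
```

Applying '+350 days' to 1995-09-15: counting 350 days forward gives 1996-08-30.
Applying '+242 days' to 1996-08-30: counting 242 days forward gives 1997-04-29.
Adding +5 months to 1997-04-29 gives 1997-09-29.

1997-09-29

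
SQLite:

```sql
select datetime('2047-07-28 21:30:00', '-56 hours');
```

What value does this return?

-56 hours from 2047-07-28 21:30:00 is 2047-07-26 13:30:00 (crosses midnight).

2047-07-26 13:30:00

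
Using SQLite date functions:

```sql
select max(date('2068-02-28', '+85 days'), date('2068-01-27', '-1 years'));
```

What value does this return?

2068-05-23

date('2068-02-28', '+85 days') → 2068-05-23.
date('2068-01-27', '-1 years') → 2067-01-27.
Later of the two is 2068-05-23.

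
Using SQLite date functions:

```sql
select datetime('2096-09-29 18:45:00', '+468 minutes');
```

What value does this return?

2096-09-30 02:33:00

468 minutes = 7h 48m; +468 minutes from 2096-09-29 18:45:00 is 2096-09-30 02:33:00 (crosses midnight).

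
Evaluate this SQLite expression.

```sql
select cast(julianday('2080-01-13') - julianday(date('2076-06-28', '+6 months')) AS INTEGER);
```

Adding +6 months to 2076-06-28 gives 2076-12-28.
3 days remain in December 2076 after the 28th (31 − 28).
Full months from January 2077 through December 2079 contribute their day counts.
Then 13 days into January 2080.
Total: 3 + 31 + 28 + 31 + 30 + 31 + 30 + 31 + 31 + 30 + 31 + 30 + 31 + 31 + 28 + 31 + 30 + 31 + 30 + 31 + 31 + 30 + 31 + 30 + 31 + 31 + 28 + 31 + 30 + 31 + 30 + 31 + 31 + 30 + 31 + 30 + 31 + 13 = 1111.

1111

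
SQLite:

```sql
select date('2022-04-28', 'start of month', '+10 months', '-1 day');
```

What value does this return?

`start of month` rewinds 2022-04-28 to 2022-04-01.
Adding +10 months to 2022-04-01 gives 2023-02-01.
Going back 1 day from 2023-02-01 reaches 2023-01-31 (last day of January, 31 days).

2023-01-31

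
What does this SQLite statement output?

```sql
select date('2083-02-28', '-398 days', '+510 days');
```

2083-06-20

Applying '-398 days' to 2083-02-28: counting 398 days back gives 2082-01-26.
Applying '+510 days' to 2082-01-26: counting 510 days forward gives 2083-06-20.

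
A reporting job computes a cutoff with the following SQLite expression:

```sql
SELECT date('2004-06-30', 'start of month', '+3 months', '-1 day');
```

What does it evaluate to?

`start of month` rewinds 2004-06-30 to 2004-06-01.
Adding +3 months to 2004-06-01 gives 2004-09-01.
Going back 1 day from 2004-09-01 reaches 2004-08-31 (last day of August, 31 days).

2004-08-31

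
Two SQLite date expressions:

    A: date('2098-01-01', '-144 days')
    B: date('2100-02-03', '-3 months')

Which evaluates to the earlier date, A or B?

A = 2097-08-10.
B = 2099-11-03.
A is earlier.

A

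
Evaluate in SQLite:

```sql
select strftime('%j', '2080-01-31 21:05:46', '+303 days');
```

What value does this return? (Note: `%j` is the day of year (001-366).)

First apply '+303 days': 2080-01-31 21:05:46 → 2080-11-29 21:05:46.
Day-of-year for 2080-11-29: days since 2080-01-01 inclusive = 334, zero-padded to 334.

334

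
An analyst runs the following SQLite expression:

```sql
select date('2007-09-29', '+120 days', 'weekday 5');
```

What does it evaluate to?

Applying '+120 days' to 2007-09-29: counting 120 days forward gives 2008-01-27.
`weekday 5` advances to the next Friday; 2008-01-27 is a Sunday, so it moves forward to 2008-02-01.

2008-02-01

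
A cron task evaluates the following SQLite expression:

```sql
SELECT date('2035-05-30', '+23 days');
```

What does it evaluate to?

2035-06-22

May 2035 has 31 days; 1 remain after the 30th, so 2 days reach 2035-06-01.
Advancing 21 more days within June lands on 2035-06-22.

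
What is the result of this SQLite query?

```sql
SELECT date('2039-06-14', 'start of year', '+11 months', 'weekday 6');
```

2039-12-03

`start of year` rewinds 2039-06-14 to 2039-01-01.
Adding +11 months to 2039-01-01 gives 2039-12-01.
`weekday 6` advances to the next Saturday; 2039-12-01 is a Thursday, so it moves forward to 2039-12-03.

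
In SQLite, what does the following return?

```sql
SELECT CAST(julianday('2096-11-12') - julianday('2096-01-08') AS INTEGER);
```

309

23 days remain in January 2096 after the 8th (31 − 8).
Full months from February 2096 through October 2096 contribute their day counts.
Then 12 days into November 2096.
Total: 23 + 29 + 31 + 30 + 31 + 30 + 31 + 31 + 30 + 31 + 12 = 309.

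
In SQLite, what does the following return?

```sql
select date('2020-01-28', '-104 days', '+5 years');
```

Applying '-104 days' to 2020-01-28: counting 104 days back gives 2019-10-16.
Adding +5 years to 2019-10-16 gives 2024-10-16.

2024-10-16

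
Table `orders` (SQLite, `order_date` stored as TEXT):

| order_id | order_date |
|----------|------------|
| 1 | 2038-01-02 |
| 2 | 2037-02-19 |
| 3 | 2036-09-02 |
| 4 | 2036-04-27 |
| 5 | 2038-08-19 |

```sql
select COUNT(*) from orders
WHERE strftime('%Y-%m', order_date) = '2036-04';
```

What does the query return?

Rows with year-month 2036-04: 2036-04-27 → 1.

1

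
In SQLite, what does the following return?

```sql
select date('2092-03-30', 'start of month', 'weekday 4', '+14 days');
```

2092-03-20

`start of month` rewinds 2092-03-30 to 2092-03-01.
`weekday 4` advances to the next Thursday; 2092-03-01 is a Saturday, so it moves forward to 2092-03-06.
Advancing 14 more days within March lands on 2092-03-20.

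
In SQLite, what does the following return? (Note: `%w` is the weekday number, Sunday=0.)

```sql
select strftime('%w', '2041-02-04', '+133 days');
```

First apply '+133 days': 2041-02-04 → 2041-06-17.
2041-06-17 is a Monday; with Sunday=0 that is 1.

1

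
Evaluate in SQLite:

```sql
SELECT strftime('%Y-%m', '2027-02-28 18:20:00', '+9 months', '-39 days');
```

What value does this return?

2027-10

First apply '+9 months', '-39 days': 2027-02-28 18:20:00 → 2027-10-20 18:20:00.
`%Y-%m` extracts the year-month: 2027-10.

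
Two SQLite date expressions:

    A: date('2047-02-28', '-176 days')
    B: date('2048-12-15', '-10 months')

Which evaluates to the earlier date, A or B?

A = 2046-09-05.
B = 2048-02-15.
A is earlier.

A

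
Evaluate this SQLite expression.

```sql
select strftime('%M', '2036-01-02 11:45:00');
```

`%M` extracts the 2-digit minute: 45.

45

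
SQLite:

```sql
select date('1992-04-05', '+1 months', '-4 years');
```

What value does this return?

1988-05-05

Adding +1 month to 1992-04-05 gives 1992-05-05.
Adding -4 years to 1992-05-05 gives 1988-05-05.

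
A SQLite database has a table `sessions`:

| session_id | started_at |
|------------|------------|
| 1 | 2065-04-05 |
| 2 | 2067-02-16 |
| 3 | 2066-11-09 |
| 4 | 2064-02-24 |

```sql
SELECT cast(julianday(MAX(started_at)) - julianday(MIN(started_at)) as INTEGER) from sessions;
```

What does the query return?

MIN = 2064-02-24, MAX = 2067-02-16.
5 days remain in February 2064 after the 24th (29 − 24).
Full months from March 2064 through January 2067 contribute their day counts.
Then 16 days into February 2067.
Total: 5 + 31 + 30 + 31 + 30 + 31 + 31 + 30 + 31 + 30 + 31 + 31 + 28 + 31 + 30 + 31 + 30 + 31 + 31 + 30 + 31 + 30 + 31 + 31 + 28 + 31 + 30 + 31 + 30 + 31 + 31 + 30 + 31 + 30 + 31 + 31 + 16 = 1088.

1088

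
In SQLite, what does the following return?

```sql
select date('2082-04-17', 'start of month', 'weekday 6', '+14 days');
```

`start of month` rewinds 2082-04-17 to 2082-04-01.
`weekday 6` advances to the next Saturday; 2082-04-01 is a Wednesday, so it moves forward to 2082-04-04.
Advancing 14 more days within April lands on 2082-04-18.

2082-04-18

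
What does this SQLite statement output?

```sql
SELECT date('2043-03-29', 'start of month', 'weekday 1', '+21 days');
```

`start of month` rewinds 2043-03-29 to 2043-03-01.
`weekday 1` advances to the next Monday; 2043-03-01 is a Sunday, so it moves forward to 2043-03-02.
Advancing 21 more days within March lands on 2043-03-23.

2043-03-23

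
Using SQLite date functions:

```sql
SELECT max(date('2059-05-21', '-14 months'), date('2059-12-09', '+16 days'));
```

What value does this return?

2059-12-25

date('2059-05-21', '-14 months') → 2058-03-21.
date('2059-12-09', '+16 days') → 2059-12-25.
Later of the two is 2059-12-25.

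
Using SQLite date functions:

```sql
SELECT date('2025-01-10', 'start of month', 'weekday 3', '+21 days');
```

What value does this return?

2025-01-22

`start of month` rewinds 2025-01-10 to 2025-01-01.
`weekday 3` advances to the next Wednesday; 2025-01-01 is already a Wednesday, so it stays at 2025-01-01.
Advancing 21 more days within January lands on 2025-01-22.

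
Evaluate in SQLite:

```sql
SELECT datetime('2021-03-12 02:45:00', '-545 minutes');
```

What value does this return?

545 minutes = 9h 5m; -545 minutes from 2021-03-12 02:45:00 is 2021-03-11 17:40:00 (crosses midnight).

2021-03-11 17:40:00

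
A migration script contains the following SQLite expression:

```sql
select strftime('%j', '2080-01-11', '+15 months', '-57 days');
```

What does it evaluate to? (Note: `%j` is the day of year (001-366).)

First apply '+15 months', '-57 days': 2080-01-11 → 2081-02-13.
Day-of-year for 2081-02-13: days since 2081-01-01 inclusive = 44, zero-padded to 044.

044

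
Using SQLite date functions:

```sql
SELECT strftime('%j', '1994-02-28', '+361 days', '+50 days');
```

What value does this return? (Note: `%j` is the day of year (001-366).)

First apply '+361 days', '+50 days': 1994-02-28 → 1995-04-15.
Day-of-year for 1995-04-15: days since 1995-01-01 inclusive = 105, zero-padded to 105.

105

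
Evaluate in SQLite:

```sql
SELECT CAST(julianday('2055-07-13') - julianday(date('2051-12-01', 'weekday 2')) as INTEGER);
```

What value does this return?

`weekday 2` advances to the next Tuesday; 2051-12-01 is a Friday, so it moves forward to 2051-12-05.
26 days remain in December 2051 after the 5th (31 − 5).
Full months from January 2052 through June 2055 contribute their day counts.
Then 13 days into July 2055.
Total: 26 + 31 + 29 + 31 + 30 + 31 + 30 + 31 + 31 + 30 + 31 + 30 + 31 + 31 + 28 + 31 + 30 + 31 + 30 + 31 + 31 + 30 + 31 + 30 + 31 + 31 + 28 + 31 + 30 + 31 + 30 + 31 + 31 + 30 + 31 + 30 + 31 + 31 + 28 + 31 + 30 + 31 + 30 + 13 = 1316.

1316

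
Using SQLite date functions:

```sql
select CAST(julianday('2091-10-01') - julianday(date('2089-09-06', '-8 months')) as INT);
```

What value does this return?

Adding -8 months to 2089-09-06 gives 2089-01-06.
25 days remain in January 2089 after the 6th (31 − 6).
Full months from February 2089 through September 2091 contribute their day counts.
Then 1 day into October 2091.
Total: 25 + 28 + 31 + 30 + 31 + 30 + 31 + 31 + 30 + 31 + 30 + 31 + 31 + 28 + 31 + 30 + 31 + 30 + 31 + 31 + 30 + 31 + 30 + 31 + 31 + 28 + 31 + 30 + 31 + 30 + 31 + 31 + 30 + 1 = 998.

998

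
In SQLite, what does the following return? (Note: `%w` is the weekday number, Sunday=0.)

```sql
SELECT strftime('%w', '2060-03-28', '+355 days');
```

5

First apply '+355 days': 2060-03-28 → 2061-03-18.
2061-03-18 is a Friday; with Sunday=0 that is 5.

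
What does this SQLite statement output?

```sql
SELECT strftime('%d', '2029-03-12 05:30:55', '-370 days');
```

07

First apply '-370 days': 2029-03-12 05:30:55 → 2028-03-07 05:30:55.
`%d` extracts the 2-digit day of month: 07.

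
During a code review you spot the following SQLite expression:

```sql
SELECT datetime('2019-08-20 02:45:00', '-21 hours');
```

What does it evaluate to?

2019-08-19 05:45:00

-21 hours from 2019-08-20 02:45:00 is 2019-08-19 05:45:00 (crosses midnight).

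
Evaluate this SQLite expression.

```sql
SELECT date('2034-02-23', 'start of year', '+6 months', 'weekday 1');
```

`start of year` rewinds 2034-02-23 to 2034-01-01.
Adding +6 months to 2034-01-01 gives 2034-07-01.
`weekday 1` advances to the next Monday; 2034-07-01 is a Saturday, so it moves forward to 2034-07-03.

2034-07-03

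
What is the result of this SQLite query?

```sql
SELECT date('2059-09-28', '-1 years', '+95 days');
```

Adding -1 year to 2059-09-28 gives 2058-09-28.
Applying '+95 days' to 2058-09-28: counting 95 days forward gives 2059-01-01.

2059-01-01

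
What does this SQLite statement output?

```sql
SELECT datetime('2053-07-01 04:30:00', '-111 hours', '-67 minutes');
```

2053-06-26 12:23:00

-111 hours from 2053-07-01 04:30:00 is 2053-06-26 13:30:00 (crosses midnight).
67 minutes = 1h 7m; -67 minutes from 2053-06-26 13:30:00 is 2053-06-26 12:23:00.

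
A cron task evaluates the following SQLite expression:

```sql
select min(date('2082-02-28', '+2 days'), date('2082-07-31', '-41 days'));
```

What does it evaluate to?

date('2082-02-28', '+2 days') → 2082-03-02.
date('2082-07-31', '-41 days') → 2082-06-20.
Earlier of the two is 2082-03-02.

2082-03-02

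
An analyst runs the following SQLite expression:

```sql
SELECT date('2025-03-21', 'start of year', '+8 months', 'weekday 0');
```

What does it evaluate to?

`start of year` rewinds 2025-03-21 to 2025-01-01.
Adding +8 months to 2025-01-01 gives 2025-09-01.
`weekday 0` advances to the next Sunday; 2025-09-01 is a Monday, so it moves forward to 2025-09-07.

2025-09-07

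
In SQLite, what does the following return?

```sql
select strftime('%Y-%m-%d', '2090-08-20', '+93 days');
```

2090-11-21

First apply '+93 days': 2090-08-20 → 2090-11-21.
`%Y-%m-%d` extracts the ISO date: 2090-11-21.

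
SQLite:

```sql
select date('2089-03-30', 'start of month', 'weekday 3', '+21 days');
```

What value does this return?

2089-03-23

`start of month` rewinds 2089-03-30 to 2089-03-01.
`weekday 3` advances to the next Wednesday; 2089-03-01 is a Tuesday, so it moves forward to 2089-03-02.
Advancing 21 more days within March lands on 2089-03-23.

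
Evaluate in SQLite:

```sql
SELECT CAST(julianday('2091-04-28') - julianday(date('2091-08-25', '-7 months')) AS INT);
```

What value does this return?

93

Adding -7 months to 2091-08-25 gives 2091-01-25.
6 days remain in January 2091 after the 25th (31 − 25).
February 2091: 28 days.
March 2091: 31 days.
Then 28 days into April 2091.
Total: 6 + 28 + 31 + 28 = 93.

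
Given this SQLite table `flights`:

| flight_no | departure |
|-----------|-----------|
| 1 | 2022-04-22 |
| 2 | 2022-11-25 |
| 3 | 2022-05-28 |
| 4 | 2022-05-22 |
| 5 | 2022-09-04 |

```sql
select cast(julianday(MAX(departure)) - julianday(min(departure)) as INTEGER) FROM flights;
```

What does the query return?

MIN = 2022-04-22, MAX = 2022-11-25.
8 days remain in April 2022 after the 22nd (30 − 22).
Full months from May 2022 through October 2022 contribute their day counts.
Then 25 days into November 2022.
Total: 8 + 31 + 30 + 31 + 31 + 30 + 31 + 25 = 217.

217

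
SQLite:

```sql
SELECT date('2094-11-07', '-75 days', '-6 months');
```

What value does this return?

2094-02-24

Applying '-75 days' to 2094-11-07: counting 75 days back gives 2094-08-24.
Adding -6 months to 2094-08-24 gives 2094-02-24.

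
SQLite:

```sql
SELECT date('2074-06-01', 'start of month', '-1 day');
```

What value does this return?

2074-05-31

`start of month` rewinds 2074-06-01 to 2074-06-01.
Going back 1 day from 2074-06-01 reaches 2074-05-31 (last day of May, 31 days).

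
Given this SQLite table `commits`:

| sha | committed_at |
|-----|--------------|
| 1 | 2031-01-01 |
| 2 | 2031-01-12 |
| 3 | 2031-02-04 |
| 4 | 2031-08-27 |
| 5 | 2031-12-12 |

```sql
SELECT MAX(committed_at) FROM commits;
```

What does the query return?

2031-12-12

MAX over {2031-01-01, 2031-01-12, 2031-02-04, 2031-08-27, 2031-12-12}.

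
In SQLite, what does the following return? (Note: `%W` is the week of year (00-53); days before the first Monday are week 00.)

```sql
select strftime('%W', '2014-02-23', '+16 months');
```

First apply '+16 months': 2014-02-23 → 2015-06-23.
2015-06-23 is a Tuesday. SQLite's %W counts Mondays since the year started; the result is 25.

25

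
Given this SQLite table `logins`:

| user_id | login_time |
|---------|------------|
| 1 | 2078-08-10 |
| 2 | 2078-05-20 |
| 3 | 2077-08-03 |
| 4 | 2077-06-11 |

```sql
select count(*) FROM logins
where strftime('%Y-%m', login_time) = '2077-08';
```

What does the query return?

Rows with year-month 2077-08: 2077-08-03 → 1.

1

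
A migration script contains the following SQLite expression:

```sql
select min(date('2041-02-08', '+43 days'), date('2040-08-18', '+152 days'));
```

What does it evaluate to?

2041-01-17

date('2041-02-08', '+43 days') → 2041-03-23.
date('2040-08-18', '+152 days') → 2041-01-17.
Earlier of the two is 2041-01-17.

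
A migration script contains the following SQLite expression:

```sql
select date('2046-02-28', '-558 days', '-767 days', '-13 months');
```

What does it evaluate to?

Applying '-558 days' to 2046-02-28: counting 558 days back gives 2044-08-19.
Applying '-767 days' to 2044-08-19: counting 767 days back gives 2042-07-14.
Adding -13 months to 2042-07-14 gives 2041-06-14.

2041-06-14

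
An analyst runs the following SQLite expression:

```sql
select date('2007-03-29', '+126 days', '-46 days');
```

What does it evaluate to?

Applying '+126 days' to 2007-03-29: counting 126 days forward gives 2007-08-02.
Applying '-46 days' to 2007-08-02: counting 46 days back gives 2007-06-17.

2007-06-17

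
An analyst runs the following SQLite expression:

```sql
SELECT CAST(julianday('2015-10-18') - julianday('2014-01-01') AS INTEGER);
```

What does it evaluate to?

30 days remain in January 2014 after the 1st (31 − 1).
Full months from February 2014 through September 2015 contribute their day counts.
Then 18 days into October 2015.
Total: 30 + 28 + 31 + 30 + 31 + 30 + 31 + 31 + 30 + 31 + 30 + 31 + 31 + 28 + 31 + 30 + 31 + 30 + 31 + 31 + 30 + 18 = 655.

655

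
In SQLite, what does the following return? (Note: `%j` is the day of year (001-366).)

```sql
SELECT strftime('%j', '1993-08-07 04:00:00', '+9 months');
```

First apply '+9 months': 1993-08-07 04:00:00 → 1994-05-07 04:00:00.
Day-of-year for 1994-05-07: days since 1994-01-01 inclusive = 127, zero-padded to 127.

127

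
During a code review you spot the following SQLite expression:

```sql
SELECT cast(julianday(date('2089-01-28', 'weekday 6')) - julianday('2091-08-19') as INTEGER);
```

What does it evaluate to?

-932

`weekday 6` advances to the next Saturday; 2089-01-28 is a Friday, so it moves forward to 2089-01-29.
2 days remain in January 2089 after the 29th (31 − 29).
Full months from February 2089 through July 2091 contribute their day counts.
Then 19 days into August 2091.
Total: 2 + 28 + 31 + 30 + 31 + 30 + 31 + 31 + 30 + 31 + 30 + 31 + 31 + 28 + 31 + 30 + 31 + 30 + 31 + 31 + 30 + 31 + 30 + 31 + 31 + 28 + 31 + 30 + 31 + 30 + 31 + 19 = 932.
The subtraction is earlier − later, so the result is −932 → -932.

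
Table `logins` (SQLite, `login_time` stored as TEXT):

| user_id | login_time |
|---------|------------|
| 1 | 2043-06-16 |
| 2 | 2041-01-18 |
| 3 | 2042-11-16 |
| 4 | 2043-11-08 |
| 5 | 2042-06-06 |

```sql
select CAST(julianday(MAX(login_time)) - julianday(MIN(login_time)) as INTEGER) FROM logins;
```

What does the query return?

MIN = 2041-01-18, MAX = 2043-11-08.
13 days remain in January 2041 after the 18th (31 − 18).
Full months from February 2041 through October 2043 contribute their day counts.
Then 8 days into November 2043.
Total: 13 + 28 + 31 + 30 + 31 + 30 + 31 + 31 + 30 + 31 + 30 + 31 + 31 + 28 + 31 + 30 + 31 + 30 + 31 + 31 + 30 + 31 + 30 + 31 + 31 + 28 + 31 + 30 + 31 + 30 + 31 + 31 + 30 + 31 + 8 = 1024.

1024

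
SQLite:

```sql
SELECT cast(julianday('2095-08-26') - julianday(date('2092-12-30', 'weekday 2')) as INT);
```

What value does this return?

969

`weekday 2` advances to the next Tuesday; 2092-12-30 is already a Tuesday, so it stays at 2092-12-30.
1 day remains in December 2092 after the 30th (31 − 30).
Full months from January 2093 through July 2095 contribute their day counts.
Then 26 days into August 2095.
Total: 1 + 31 + 28 + 31 + 30 + 31 + 30 + 31 + 31 + 30 + 31 + 30 + 31 + 31 + 28 + 31 + 30 + 31 + 30 + 31 + 31 + 30 + 31 + 30 + 31 + 31 + 28 + 31 + 30 + 31 + 30 + 31 + 26 = 969.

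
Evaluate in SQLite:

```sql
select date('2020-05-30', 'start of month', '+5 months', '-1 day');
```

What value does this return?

2020-09-30

`start of month` rewinds 2020-05-30 to 2020-05-01.
Adding +5 months to 2020-05-01 gives 2020-10-01.
Going back 1 day from 2020-10-01 reaches 2020-09-30 (last day of September, 30 days).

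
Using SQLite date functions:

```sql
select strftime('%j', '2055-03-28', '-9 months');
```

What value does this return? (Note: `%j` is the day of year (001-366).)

First apply '-9 months': 2055-03-28 → 2054-06-28.
Day-of-year for 2054-06-28: days since 2054-01-01 inclusive = 179, zero-padded to 179.

179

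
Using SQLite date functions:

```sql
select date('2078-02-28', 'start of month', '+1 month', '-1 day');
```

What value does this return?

`start of month` rewinds 2078-02-28 to 2078-02-01.
Adding +1 month to 2078-02-01 gives 2078-03-01.
Going back 1 day from 2078-03-01 reaches 2078-02-28 (last day of February, 28 days).

2078-02-28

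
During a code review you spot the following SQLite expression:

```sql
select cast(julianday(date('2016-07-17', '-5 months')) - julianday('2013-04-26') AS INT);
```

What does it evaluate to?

1027

Adding -5 months to 2016-07-17 gives 2016-02-17.
4 days remain in April 2013 after the 26th (30 − 26).
Full months from May 2013 through January 2016 contribute their day counts.
Then 17 days into February 2016.
Total: 4 + 31 + 30 + 31 + 31 + 30 + 31 + 30 + 31 + 31 + 28 + 31 + 30 + 31 + 30 + 31 + 31 + 30 + 31 + 30 + 31 + 31 + 28 + 31 + 30 + 31 + 30 + 31 + 31 + 30 + 31 + 30 + 31 + 31 + 17 = 1027.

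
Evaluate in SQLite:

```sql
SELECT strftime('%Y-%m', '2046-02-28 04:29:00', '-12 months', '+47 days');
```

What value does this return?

2045-04

First apply '-12 months', '+47 days': 2046-02-28 04:29:00 → 2045-04-16 04:29:00.
`%Y-%m` extracts the year-month: 2045-04.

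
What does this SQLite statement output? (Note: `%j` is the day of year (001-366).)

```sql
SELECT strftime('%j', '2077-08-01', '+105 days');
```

First apply '+105 days': 2077-08-01 → 2077-11-14.
Day-of-year for 2077-11-14: days since 2077-01-01 inclusive = 318, zero-padded to 318.

318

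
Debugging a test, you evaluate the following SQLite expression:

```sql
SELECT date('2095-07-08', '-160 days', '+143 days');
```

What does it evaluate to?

Applying '-160 days' to 2095-07-08: counting 160 days back gives 2095-01-29.
Applying '+143 days' to 2095-01-29: counting 143 days forward gives 2095-06-21.

2095-06-21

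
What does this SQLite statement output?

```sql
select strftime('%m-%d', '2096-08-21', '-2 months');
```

06-21

First apply '-2 months': 2096-08-21 → 2096-06-21.
`%m-%d` extracts the month-day: 06-21.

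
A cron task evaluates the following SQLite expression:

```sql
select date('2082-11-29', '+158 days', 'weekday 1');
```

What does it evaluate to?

2083-05-10

Applying '+158 days' to 2082-11-29: counting 158 days forward gives 2083-05-06.
`weekday 1` advances to the next Monday; 2083-05-06 is a Thursday, so it moves forward to 2083-05-10.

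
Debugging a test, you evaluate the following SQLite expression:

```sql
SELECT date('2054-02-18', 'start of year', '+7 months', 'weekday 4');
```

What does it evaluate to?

`start of year` rewinds 2054-02-18 to 2054-01-01.
Adding +7 months to 2054-01-01 gives 2054-08-01.
`weekday 4` advances to the next Thursday; 2054-08-01 is a Saturday, so it moves forward to 2054-08-06.

2054-08-06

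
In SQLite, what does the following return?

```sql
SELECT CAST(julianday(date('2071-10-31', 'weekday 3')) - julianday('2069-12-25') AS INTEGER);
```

679

`weekday 3` advances to the next Wednesday; 2071-10-31 is a Saturday, so it moves forward to 2071-11-04.
6 days remain in December 2069 after the 25th (31 − 25).
Full months from January 2070 through October 2071 contribute their day counts.
Then 4 days into November 2071.
Total: 6 + 31 + 28 + 31 + 30 + 31 + 30 + 31 + 31 + 30 + 31 + 30 + 31 + 31 + 28 + 31 + 30 + 31 + 30 + 31 + 31 + 30 + 31 + 4 = 679.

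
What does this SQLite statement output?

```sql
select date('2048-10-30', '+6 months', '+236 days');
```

2049-12-22

Adding +6 months to 2048-10-30 gives 2049-04-30.
Applying '+236 days' to 2049-04-30: counting 236 days forward gives 2049-12-22.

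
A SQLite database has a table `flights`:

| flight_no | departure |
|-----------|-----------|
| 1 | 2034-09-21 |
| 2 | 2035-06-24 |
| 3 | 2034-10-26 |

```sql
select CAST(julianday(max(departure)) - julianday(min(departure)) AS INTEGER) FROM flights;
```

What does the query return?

276

MIN = 2034-09-21, MAX = 2035-06-24.
9 days remain in September 2034 after the 21st (30 − 21).
Full months from October 2034 through May 2035 contribute their day counts.
Then 24 days into June 2035.
Total: 9 + 31 + 30 + 31 + 31 + 28 + 31 + 30 + 31 + 24 = 276.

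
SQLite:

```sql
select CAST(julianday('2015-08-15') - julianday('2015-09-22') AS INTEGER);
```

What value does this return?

16 days remain in August 2015 after the 15th (31 − 15).
Then 22 days into September 2015.
Total: 16 + 22 = 38.
The subtraction is earlier − later, so the result is −38 → -38.

-38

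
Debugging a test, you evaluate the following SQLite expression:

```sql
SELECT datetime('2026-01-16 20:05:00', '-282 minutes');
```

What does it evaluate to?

282 minutes = 4h 42m; -282 minutes from 2026-01-16 20:05:00 is 2026-01-16 15:23:00.

2026-01-16 15:23:00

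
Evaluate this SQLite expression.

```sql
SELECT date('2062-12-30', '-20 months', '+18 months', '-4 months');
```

Adding -20 months to 2062-12-30 gives 2061-04-30.
Adding +18 months to 2061-04-30 gives 2062-10-30.
Adding -4 months to 2062-10-30 gives 2062-06-30.

2062-06-30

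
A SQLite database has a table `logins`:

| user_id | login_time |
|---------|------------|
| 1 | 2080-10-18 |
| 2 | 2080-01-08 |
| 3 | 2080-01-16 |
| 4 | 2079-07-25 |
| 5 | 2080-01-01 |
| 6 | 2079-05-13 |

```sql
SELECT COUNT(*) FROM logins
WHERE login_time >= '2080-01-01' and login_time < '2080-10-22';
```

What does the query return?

Rows in [2080-01-01, 2080-10-22): 2080-10-18, 2080-01-08, 2080-01-16, 2080-01-01 → 4 rows.

4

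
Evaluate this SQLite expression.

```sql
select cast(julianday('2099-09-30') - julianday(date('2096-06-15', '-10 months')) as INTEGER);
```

Adding -10 months to 2096-06-15 gives 2095-08-15.
16 days remain in August 2095 after the 15th (31 − 15).
Full months from September 2095 through August 2099 contribute their day counts.
Then 30 days into September 2099.
Total: 16 + 30 + 31 + 30 + 31 + 31 + 29 + 31 + 30 + 31 + 30 + 31 + 31 + 30 + 31 + 30 + 31 + 31 + 28 + 31 + 30 + 31 + 30 + 31 + 31 + 30 + 31 + 30 + 31 + 31 + 28 + 31 + 30 + 31 + 30 + 31 + 31 + 30 + 31 + 30 + 31 + 31 + 28 + 31 + 30 + 31 + 30 + 31 + 31 + 30 = 1507.

1507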